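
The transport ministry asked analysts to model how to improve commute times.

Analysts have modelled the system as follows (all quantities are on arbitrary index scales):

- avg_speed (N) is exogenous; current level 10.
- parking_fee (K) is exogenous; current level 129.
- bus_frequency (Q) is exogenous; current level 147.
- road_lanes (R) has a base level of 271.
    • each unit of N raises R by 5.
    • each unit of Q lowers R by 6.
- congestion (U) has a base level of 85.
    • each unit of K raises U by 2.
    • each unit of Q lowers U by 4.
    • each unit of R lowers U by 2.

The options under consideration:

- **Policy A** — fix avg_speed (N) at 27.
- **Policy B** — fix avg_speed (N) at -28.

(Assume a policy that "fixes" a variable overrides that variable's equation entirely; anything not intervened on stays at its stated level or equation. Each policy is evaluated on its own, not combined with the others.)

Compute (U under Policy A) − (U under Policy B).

-550

Policy A (N := 27):
  N = 27
  K = 129
  Q = 147
  R = 271 + 5·27 − 6·147 = -476
  U = 85 + 2·129 − 4·147 − 2·(-476) = 707
Policy B (N := -28):
  N = -28
  K = 129
  Q = 147
  R = 271 + 5·(-28) − 6·147 = -751
  U = 85 + 2·129 − 4·147 − 2·(-751) = 1257
U: 707 − 1257 = -550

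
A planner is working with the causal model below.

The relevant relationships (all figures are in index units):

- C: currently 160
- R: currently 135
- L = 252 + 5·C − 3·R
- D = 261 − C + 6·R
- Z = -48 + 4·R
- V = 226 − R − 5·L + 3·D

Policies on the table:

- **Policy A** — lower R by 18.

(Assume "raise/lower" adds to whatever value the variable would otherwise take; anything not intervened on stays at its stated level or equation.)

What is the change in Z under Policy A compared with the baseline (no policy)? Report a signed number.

Baseline:
  R = 135
  Z = -48 + 4·135 = 492
Policy A (R − 18):
  R = 135 − 18 = 117
  Z = -48 + 4·117 = 420
Change in Z: 420 − 492 = -72

-72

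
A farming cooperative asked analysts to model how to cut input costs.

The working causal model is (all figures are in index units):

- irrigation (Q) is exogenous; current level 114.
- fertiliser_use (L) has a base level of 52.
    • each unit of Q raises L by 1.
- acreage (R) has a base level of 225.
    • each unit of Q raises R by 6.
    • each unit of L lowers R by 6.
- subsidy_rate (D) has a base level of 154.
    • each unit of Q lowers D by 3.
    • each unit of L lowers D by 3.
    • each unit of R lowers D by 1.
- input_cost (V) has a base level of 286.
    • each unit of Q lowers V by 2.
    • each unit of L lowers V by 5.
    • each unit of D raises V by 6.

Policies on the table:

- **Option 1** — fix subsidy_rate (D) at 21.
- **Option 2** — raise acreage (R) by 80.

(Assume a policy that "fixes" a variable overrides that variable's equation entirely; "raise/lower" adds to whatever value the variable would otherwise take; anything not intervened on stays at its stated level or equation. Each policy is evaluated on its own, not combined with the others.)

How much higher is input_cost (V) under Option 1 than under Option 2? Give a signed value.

Option 1 (D := 21):
  Q = 114
  L = 52 + 114 = 166
  R = 225 + 6·114 − 6·166 = -87
  D = 21
  V = 286 − 2·114 − 5·166 + 6·21 = -646
Option 2 (R + 80):
  Q = 114
  L = 52 + 114 = 166
  R = 225 + 6·114 − 6·166 (+80 from intervention) = -7
  D = 154 − 3·114 − 3·166 − (-7) = -679
  V = 286 − 2·114 − 5·166 + 6·(-679) = -4846
V: -646 − (-4846) = 4200

4200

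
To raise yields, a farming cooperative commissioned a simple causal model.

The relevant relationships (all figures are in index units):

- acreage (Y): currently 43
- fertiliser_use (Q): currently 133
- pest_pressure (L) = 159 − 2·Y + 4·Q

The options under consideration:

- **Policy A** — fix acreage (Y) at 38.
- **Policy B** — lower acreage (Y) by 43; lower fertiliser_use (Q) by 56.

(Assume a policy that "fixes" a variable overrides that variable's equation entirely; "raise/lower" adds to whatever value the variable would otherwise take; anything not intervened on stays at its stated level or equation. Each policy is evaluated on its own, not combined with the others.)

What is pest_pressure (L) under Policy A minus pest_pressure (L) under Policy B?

148

Policy A (Y := 38):
  Y = 38
  Q = 133
  L = 159 − 2·38 + 4·133 = 615
Policy B (Y − 43, Q − 56):
  Y = 43 − 43 = 0
  Q = 133 − 56 = 77
  L = 159 − 2·0 + 4·77 = 467
L: 615 − 467 = 148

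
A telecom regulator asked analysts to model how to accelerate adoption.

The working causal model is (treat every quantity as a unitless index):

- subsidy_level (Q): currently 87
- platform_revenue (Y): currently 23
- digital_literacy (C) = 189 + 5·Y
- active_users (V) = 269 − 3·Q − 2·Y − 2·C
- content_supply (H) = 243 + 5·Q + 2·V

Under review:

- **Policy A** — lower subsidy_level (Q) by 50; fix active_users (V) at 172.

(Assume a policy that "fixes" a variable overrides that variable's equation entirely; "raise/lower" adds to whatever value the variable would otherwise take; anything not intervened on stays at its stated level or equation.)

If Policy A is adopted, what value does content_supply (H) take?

Policy A (Q − 50, V := 172):
  Q = 87 − 50 = 37
  Y = 23
  C = 189 + 5·23 = 304
  V = 172
  H = 243 + 5·37 + 2·172 = 772

772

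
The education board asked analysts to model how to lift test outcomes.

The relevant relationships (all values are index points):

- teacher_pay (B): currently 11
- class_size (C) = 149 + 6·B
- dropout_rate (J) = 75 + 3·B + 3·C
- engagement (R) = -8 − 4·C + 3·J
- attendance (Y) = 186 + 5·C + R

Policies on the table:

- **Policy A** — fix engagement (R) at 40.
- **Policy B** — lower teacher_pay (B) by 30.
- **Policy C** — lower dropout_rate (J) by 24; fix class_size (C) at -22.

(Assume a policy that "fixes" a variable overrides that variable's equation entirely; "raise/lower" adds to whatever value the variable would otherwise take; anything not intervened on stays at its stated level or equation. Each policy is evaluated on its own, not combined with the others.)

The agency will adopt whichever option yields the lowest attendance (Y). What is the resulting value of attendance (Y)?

Policy A (R := 40):
  B = 11
  C = 149 + 6·11 = 215
  J = 75 + 3·11 + 3·215 = 753
  R = 40
  Y = 186 + 5·215 + 40 = 1301
Policy B (B − 30):
  B = 11 − 30 = -19
  C = 149 + 6·(-19) = 35
  J = 75 + 3·(-19) + 3·35 = 123
  R = -8 − 4·35 + 3·123 = 221
  Y = 186 + 5·35 + 221 = 582
Policy C (J − 24, C := -22):
  B = 11
  C = -22
  J = 75 + 3·11 + 3·(-22) (−24 from intervention) = 18
  R = -8 − 4·(-22) + 3·18 = 134
  Y = 186 + 5·(-22) + 134 = 210
Comparing — Policy A: Y=1301, Policy B: Y=582, Policy C: Y=210. Lowest is 210 (Policy C).

210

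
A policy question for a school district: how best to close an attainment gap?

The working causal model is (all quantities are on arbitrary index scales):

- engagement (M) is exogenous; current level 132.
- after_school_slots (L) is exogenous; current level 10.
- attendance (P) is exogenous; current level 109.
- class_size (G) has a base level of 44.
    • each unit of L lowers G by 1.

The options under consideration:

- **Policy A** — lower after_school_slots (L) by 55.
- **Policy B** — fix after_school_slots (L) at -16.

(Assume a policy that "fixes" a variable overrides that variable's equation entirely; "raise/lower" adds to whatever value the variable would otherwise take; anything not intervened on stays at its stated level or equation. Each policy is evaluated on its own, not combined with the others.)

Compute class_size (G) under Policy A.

89

Policy A (L − 55):
  L = 10 − 55 = -45
  G = 44 − (-45) = 89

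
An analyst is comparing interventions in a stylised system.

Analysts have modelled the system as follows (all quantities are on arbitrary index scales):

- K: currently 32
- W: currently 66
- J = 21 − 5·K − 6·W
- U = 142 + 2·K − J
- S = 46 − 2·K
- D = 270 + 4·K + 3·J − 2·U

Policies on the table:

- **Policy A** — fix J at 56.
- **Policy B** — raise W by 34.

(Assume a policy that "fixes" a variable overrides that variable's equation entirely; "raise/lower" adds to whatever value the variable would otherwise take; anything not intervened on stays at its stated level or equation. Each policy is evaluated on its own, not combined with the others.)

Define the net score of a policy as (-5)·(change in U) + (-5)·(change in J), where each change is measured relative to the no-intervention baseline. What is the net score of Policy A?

0

Baseline:
  K = 32
  W = 66
  J = 21 − 5·32 − 6·66 = -535
  U = 142 + 2·32 − (-535) = 741
Policy A (J := 56):
  K = 32
  W = 66
  J = 56
  U = 142 + 2·32 − 56 = 150
ΔU = 150 − 741 = -591; ΔJ = 56 − (-535) = 591
Score = (-5)·(-591) + (-5)·591 = 0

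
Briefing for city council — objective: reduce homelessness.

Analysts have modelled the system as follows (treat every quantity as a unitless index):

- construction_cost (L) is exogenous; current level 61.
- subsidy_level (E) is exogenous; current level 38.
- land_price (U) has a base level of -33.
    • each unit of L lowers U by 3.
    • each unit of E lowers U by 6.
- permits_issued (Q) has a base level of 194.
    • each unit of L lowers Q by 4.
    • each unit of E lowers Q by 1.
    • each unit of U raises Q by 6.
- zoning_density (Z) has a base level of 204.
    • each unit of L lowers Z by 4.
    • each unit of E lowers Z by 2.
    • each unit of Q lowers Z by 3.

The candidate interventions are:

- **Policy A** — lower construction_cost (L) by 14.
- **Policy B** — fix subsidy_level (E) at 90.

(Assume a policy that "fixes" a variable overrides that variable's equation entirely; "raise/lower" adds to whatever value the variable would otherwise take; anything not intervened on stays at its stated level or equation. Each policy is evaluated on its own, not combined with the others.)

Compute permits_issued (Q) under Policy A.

Policy A (L − 14):
  L = 61 − 14 = 47
  E = 38
  U = -33 − 3·47 − 6·38 = -402
  Q = 194 − 4·47 − 38 + 6·(-402) = -2444

-2444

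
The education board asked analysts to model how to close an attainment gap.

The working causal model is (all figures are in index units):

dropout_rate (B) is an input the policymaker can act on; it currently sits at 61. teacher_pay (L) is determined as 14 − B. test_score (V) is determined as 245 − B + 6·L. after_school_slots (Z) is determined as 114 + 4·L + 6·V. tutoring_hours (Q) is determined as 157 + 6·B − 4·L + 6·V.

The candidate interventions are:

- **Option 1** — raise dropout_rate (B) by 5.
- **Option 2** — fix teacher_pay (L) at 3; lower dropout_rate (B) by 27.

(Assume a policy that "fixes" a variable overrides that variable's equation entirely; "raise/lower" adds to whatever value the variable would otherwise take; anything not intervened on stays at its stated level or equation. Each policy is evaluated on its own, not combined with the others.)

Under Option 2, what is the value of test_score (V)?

229

Option 2 (L := 3, B − 27):
  B = 61 − 27 = 34
  L = 3
  V = 245 − 34 + 6·3 = 229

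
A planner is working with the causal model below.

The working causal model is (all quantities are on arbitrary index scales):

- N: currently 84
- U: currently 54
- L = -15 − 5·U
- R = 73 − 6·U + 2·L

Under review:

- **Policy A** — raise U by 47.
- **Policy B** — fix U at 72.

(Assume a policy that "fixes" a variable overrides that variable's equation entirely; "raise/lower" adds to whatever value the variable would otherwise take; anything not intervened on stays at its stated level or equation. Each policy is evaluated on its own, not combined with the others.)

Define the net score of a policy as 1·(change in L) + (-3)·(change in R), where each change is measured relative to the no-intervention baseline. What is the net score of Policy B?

774

Baseline:
  U = 54
  L = -15 − 5·54 = -285
  R = 73 − 6·54 + 2·(-285) = -821
Policy B (U := 72):
  U = 72
  L = -15 − 5·72 = -375
  R = 73 − 6·72 + 2·(-375) = -1109
ΔL = -375 − (-285) = -90; ΔR = -1109 − (-821) = -288
Score = 1·(-90) + (-3)·(-288) = 774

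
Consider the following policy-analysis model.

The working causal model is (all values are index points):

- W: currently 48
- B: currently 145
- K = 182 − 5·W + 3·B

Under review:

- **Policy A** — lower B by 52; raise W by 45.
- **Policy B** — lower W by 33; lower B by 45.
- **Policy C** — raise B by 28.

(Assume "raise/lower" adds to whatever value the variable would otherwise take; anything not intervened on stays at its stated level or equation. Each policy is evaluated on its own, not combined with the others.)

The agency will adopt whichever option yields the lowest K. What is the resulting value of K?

-4

Policy A (B − 52, W + 45):
  W = 48 + 45 = 93
  B = 145 − 52 = 93
  K = 182 − 5·93 + 3·93 = -4
Policy B (W − 33, B − 45):
  W = 48 − 33 = 15
  B = 145 − 45 = 100
  K = 182 − 5·15 + 3·100 = 407
Policy C (B + 28):
  W = 48
  B = 145 + 28 = 173
  K = 182 − 5·48 + 3·173 = 461
Comparing — Policy A: K=-4, Policy B: K=407, Policy C: K=461. Lowest is -4 (Policy A).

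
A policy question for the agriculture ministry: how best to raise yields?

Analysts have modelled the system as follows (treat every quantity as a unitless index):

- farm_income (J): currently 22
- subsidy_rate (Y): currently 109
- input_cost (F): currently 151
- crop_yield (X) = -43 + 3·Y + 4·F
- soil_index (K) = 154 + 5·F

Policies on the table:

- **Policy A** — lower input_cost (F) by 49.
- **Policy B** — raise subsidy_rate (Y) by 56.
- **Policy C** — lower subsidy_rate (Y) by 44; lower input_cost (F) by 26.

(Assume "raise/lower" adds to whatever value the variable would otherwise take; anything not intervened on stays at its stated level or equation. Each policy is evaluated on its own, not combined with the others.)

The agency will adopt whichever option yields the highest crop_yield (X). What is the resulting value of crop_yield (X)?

1056

Policy A (F − 49):
  Y = 109
  F = 151 − 49 = 102
  X = -43 + 3·109 + 4·102 = 692
Policy B (Y + 56):
  Y = 109 + 56 = 165
  F = 151
  X = -43 + 3·165 + 4·151 = 1056
Policy C (Y − 44, F − 26):
  Y = 109 − 44 = 65
  F = 151 − 26 = 125
  X = -43 + 3·65 + 4·125 = 652
Comparing — Policy A: X=692, Policy B: X=1056, Policy C: X=652. Highest is 1056 (Policy B).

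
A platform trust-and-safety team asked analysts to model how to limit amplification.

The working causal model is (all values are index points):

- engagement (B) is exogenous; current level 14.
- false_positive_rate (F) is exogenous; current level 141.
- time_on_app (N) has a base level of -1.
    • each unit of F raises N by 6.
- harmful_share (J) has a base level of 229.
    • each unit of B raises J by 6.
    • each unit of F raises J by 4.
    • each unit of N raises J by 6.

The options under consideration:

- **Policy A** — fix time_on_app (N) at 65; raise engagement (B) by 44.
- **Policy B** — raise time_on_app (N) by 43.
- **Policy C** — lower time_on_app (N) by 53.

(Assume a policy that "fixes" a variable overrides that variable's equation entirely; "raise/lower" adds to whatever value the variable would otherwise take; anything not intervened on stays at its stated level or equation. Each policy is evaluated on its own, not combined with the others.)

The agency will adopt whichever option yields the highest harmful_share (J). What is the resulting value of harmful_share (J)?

Policy A (N := 65, B + 44):
  B = 14 + 44 = 58
  F = 141
  N = 65
  J = 229 + 6·58 + 4·141 + 6·65 = 1531
Policy B (N + 43):
  B = 14
  F = 141
  N = -1 + 6·141 (+43 from intervention) = 888
  J = 229 + 6·14 + 4·141 + 6·888 = 6205
Policy C (N − 53):
  B = 14
  F = 141
  N = -1 + 6·141 (−53 from intervention) = 792
  J = 229 + 6·14 + 4·141 + 6·792 = 5629
Comparing — Policy A: J=1531, Policy B: J=6205, Policy C: J=5629. Highest is 6205 (Policy B).

6205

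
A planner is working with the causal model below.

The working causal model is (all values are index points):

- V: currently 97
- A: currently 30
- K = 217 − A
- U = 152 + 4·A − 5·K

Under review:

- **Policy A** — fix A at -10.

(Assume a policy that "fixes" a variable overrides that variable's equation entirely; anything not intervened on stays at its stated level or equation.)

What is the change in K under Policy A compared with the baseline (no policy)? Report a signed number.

40

Baseline:
  A = 30
  K = 217 − 30 = 187
Policy A (A := -10):
  A = -10
  K = 217 − (-10) = 227
Change in K: 227 − 187 = 40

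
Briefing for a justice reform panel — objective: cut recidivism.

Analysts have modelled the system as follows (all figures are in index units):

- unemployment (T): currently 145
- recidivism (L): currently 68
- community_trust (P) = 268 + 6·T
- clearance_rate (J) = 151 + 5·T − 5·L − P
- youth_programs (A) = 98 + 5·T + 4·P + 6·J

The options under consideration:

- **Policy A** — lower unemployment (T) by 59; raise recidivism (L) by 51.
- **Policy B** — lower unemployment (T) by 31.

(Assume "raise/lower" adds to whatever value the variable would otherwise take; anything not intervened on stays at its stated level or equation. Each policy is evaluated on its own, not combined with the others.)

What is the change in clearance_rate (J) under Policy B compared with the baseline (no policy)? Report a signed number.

Baseline:
  T = 145
  L = 68
  P = 268 + 6·145 = 1138
  J = 151 + 5·145 − 5·68 − 1138 = -602
Policy B (T − 31):
  T = 145 − 31 = 114
  L = 68
  P = 268 + 6·114 = 952
  J = 151 + 5·114 − 5·68 − 952 = -571
Change in J: -571 − (-602) = 31

31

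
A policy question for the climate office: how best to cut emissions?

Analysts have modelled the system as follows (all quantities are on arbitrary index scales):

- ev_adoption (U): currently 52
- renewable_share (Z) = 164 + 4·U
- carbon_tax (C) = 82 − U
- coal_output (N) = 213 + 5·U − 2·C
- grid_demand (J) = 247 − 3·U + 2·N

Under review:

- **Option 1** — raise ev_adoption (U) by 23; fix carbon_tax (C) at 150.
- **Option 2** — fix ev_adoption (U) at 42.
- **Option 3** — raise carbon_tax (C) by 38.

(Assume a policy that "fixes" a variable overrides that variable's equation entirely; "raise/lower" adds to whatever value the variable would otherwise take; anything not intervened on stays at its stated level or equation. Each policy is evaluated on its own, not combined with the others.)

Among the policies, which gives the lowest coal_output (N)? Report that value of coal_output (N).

Option 1 (U + 23, C := 150):
  U = 52 + 23 = 75
  C = 150
  N = 213 + 5·75 − 2·150 = 288
Option 2 (U := 42):
  U = 42
  C = 82 − 42 = 40
  N = 213 + 5·42 − 2·40 = 343
Option 3 (C + 38):
  U = 52
  C = 82 − 52 (+38 from intervention) = 68
  N = 213 + 5·52 − 2·68 = 337
Comparing — Option 1: N=288, Option 2: N=343, Option 3: N=337. Lowest is 288 (Option 1).

288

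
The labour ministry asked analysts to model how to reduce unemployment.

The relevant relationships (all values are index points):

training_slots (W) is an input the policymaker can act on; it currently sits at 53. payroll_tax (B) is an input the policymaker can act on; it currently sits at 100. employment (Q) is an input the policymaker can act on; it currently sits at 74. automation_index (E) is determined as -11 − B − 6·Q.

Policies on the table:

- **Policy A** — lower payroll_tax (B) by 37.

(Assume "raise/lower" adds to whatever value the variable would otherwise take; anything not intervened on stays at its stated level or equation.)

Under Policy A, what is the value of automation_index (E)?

-518

Policy A (B − 37):
  B = 100 − 37 = 63
  Q = 74
  E = -11 − 63 − 6·74 = -518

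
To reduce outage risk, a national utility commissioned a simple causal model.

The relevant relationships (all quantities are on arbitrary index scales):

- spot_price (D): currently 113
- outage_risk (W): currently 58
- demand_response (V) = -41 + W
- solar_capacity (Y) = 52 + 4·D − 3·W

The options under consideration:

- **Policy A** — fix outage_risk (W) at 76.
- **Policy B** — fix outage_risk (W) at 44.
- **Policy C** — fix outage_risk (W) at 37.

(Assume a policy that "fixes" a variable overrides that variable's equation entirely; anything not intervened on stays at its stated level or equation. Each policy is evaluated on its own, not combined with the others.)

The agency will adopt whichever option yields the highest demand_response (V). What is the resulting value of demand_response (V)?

35

Policy A (W := 76):
  W = 76
  V = -41 + 76 = 35
Policy B (W := 44):
  W = 44
  V = -41 + 44 = 3
Policy C (W := 37):
  W = 37
  V = -41 + 37 = -4
Comparing — Policy A: V=35, Policy B: V=3, Policy C: V=-4. Highest is 35 (Policy A).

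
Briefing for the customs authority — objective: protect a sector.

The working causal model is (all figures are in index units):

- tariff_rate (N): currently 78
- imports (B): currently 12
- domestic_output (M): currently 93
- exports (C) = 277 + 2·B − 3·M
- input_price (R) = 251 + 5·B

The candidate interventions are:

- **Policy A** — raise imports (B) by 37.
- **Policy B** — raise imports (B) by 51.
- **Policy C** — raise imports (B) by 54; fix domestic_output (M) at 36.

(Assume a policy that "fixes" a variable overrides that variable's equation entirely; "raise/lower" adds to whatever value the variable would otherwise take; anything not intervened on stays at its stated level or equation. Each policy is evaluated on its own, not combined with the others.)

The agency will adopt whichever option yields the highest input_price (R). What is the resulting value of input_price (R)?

581

Policy A (B + 37):
  B = 12 + 37 = 49
  R = 251 + 5·49 = 496
Policy B (B + 51):
  B = 12 + 51 = 63
  R = 251 + 5·63 = 566
Policy C (B + 54, M := 36):
  B = 12 + 54 = 66
  R = 251 + 5·66 = 581
Comparing — Policy A: R=496, Policy B: R=566, Policy C: R=581. Highest is 581 (Policy C).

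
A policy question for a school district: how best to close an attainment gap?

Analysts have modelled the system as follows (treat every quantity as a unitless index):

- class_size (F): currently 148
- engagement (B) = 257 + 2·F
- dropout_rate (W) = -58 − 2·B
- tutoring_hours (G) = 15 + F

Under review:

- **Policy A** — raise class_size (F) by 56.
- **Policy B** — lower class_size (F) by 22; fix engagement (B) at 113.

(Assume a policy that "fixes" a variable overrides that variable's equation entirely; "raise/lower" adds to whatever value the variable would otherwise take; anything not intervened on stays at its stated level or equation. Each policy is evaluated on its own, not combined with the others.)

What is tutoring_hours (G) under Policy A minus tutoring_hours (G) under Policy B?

Policy A (F + 56):
  F = 148 + 56 = 204
  G = 15 + 204 = 219
Policy B (F − 22, B := 113):
  F = 148 − 22 = 126
  G = 15 + 126 = 141
G: 219 − 141 = 78

78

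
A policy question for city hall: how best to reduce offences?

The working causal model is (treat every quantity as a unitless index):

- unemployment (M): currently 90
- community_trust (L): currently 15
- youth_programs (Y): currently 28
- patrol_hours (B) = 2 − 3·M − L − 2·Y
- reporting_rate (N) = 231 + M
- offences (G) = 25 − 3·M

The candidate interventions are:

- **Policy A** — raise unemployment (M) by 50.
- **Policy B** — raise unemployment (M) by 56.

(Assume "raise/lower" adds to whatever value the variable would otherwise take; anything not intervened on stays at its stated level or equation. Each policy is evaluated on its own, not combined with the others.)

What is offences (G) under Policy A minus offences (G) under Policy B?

Policy A (M + 50):
  M = 90 + 50 = 140
  G = 25 − 3·140 = -395
Policy B (M + 56):
  M = 90 + 56 = 146
  G = 25 − 3·146 = -413
G: -395 − (-413) = 18

18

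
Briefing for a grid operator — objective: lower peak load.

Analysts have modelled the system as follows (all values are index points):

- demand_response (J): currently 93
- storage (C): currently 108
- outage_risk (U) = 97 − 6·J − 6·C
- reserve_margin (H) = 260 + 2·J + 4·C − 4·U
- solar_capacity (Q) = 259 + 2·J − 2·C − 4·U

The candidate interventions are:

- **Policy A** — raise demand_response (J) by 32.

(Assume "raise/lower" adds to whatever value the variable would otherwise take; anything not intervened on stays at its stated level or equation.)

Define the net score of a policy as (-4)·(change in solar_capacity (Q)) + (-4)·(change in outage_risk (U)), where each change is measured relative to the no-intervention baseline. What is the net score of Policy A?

-2560

Baseline:
  J = 93
  C = 108
  U = 97 − 6·93 − 6·108 = -1109
  Q = 259 + 2·93 − 2·108 − 4·(-1109) = 4665
Policy A (J + 32):
  J = 93 + 32 = 125
  C = 108
  U = 97 − 6·125 − 6·108 = -1301
  Q = 259 + 2·125 − 2·108 − 4·(-1301) = 5497
ΔQ = 5497 − 4665 = 832; ΔU = -1301 − (-1109) = -192
Score = (-4)·832 + (-4)·(-192) = -2560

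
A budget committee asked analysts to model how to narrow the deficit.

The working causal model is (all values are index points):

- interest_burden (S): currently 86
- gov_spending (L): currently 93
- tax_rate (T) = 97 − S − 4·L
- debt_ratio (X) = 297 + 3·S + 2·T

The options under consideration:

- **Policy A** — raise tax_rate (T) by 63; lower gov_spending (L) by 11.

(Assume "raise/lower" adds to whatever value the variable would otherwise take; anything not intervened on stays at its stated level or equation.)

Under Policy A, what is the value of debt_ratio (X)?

47

Policy A (T + 63, L − 11):
  S = 86
  L = 93 − 11 = 82
  T = 97 − 86 − 4·82 (+63 from intervention) = -254
  X = 297 + 3·86 + 2·(-254) = 47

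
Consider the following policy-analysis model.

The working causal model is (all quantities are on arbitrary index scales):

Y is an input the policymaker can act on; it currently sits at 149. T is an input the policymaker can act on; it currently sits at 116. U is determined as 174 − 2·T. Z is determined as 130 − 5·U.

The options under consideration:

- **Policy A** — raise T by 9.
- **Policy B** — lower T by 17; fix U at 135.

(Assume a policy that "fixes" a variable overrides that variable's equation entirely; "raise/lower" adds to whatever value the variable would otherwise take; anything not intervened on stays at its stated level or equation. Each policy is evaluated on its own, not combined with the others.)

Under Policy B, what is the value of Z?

Policy B (T − 17, U := 135):
  T = 116 − 17 = 99
  U = 135
  Z = 130 − 5·135 = -545

-545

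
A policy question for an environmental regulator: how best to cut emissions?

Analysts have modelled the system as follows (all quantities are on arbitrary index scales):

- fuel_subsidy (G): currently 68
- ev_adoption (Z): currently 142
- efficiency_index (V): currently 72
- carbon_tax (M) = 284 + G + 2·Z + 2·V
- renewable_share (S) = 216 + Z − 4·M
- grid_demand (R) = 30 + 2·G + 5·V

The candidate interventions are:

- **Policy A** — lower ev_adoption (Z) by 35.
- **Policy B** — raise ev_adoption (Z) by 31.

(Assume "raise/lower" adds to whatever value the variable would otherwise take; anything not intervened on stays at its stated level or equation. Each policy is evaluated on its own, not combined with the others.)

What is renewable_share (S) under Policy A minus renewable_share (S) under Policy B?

462

Policy A (Z − 35):
  G = 68
  Z = 142 − 35 = 107
  V = 72
  M = 284 + 68 + 2·107 + 2·72 = 710
  S = 216 + 107 − 4·710 = -2517
Policy B (Z + 31):
  G = 68
  Z = 142 + 31 = 173
  V = 72
  M = 284 + 68 + 2·173 + 2·72 = 842
  S = 216 + 173 − 4·842 = -2979
S: -2517 − (-2979) = 462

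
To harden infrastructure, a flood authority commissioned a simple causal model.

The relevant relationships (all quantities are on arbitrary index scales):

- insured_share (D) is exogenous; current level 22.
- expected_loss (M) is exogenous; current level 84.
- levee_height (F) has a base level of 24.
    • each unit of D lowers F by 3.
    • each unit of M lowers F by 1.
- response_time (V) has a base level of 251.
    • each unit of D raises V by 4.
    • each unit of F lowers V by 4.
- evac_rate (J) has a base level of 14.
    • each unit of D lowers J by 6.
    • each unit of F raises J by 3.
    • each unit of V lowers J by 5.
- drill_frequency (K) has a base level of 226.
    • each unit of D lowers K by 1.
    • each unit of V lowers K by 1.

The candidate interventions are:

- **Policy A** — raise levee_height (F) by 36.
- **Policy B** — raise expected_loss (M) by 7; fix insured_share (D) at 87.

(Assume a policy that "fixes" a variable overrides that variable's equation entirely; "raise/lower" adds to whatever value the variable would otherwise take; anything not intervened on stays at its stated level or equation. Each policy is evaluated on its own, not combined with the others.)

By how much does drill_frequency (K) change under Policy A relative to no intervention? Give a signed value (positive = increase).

144

Baseline:
  D = 22
  M = 84
  F = 24 − 3·22 − 84 = -126
  V = 251 + 4·22 − 4·(-126) = 843
  K = 226 − 22 − 843 = -639
Policy A (F + 36):
  D = 22
  M = 84
  F = 24 − 3·22 − 84 (+36 from intervention) = -90
  V = 251 + 4·22 − 4·(-90) = 699
  K = 226 − 22 − 699 = -495
Change in K: -495 − (-639) = 144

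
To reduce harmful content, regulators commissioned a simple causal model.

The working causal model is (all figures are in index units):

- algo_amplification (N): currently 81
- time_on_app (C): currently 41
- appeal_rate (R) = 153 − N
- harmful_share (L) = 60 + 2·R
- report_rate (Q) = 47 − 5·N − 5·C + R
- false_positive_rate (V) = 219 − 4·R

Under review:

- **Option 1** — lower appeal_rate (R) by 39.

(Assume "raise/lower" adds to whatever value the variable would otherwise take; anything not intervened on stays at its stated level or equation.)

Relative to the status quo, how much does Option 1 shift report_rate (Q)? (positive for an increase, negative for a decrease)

-39

Baseline:
  N = 81
  C = 41
  R = 153 − 81 = 72
  Q = 47 − 5·81 − 5·41 + 72 = -491
Option 1 (R − 39):
  N = 81
  C = 41
  R = 153 − 81 (−39 from intervention) = 33
  Q = 47 − 5·81 − 5·41 + 33 = -530
Change in Q: -530 − (-491) = -39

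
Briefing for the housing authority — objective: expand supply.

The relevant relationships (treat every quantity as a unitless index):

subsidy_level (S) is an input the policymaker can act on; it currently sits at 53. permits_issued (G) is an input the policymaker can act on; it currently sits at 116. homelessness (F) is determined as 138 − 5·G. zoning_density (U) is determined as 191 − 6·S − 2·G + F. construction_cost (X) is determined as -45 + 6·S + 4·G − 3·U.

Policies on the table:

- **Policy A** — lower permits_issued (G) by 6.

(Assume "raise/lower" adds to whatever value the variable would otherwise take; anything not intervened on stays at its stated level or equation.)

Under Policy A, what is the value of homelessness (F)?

-412

Policy A (G − 6):
  G = 116 − 6 = 110
  F = 138 − 5·110 = -412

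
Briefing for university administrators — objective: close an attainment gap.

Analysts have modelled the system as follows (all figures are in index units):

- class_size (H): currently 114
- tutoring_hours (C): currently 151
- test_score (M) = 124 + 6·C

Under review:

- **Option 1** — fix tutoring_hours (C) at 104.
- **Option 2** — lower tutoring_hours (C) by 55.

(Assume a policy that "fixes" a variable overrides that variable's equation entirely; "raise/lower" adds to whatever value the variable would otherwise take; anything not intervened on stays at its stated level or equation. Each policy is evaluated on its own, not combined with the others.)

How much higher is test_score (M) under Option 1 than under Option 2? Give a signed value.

48

Option 1 (C := 104):
  C = 104
  M = 124 + 6·104 = 748
Option 2 (C − 55):
  C = 151 − 55 = 96
  M = 124 + 6·96 = 700
M: 748 − 700 = 48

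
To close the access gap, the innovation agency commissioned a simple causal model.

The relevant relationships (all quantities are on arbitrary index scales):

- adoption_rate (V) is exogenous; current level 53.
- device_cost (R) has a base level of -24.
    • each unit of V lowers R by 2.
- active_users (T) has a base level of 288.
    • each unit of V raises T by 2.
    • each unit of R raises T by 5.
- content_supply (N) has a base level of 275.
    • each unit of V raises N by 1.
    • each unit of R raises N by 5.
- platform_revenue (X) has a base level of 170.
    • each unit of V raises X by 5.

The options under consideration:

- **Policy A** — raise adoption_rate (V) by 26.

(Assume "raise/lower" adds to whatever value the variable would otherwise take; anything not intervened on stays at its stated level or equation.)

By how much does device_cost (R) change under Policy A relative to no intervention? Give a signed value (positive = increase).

-52

Baseline:
  V = 53
  R = -24 − 2·53 = -130
Policy A (V + 26):
  V = 53 + 26 = 79
  R = -24 − 2·79 = -182
Change in R: -182 − (-130) = -52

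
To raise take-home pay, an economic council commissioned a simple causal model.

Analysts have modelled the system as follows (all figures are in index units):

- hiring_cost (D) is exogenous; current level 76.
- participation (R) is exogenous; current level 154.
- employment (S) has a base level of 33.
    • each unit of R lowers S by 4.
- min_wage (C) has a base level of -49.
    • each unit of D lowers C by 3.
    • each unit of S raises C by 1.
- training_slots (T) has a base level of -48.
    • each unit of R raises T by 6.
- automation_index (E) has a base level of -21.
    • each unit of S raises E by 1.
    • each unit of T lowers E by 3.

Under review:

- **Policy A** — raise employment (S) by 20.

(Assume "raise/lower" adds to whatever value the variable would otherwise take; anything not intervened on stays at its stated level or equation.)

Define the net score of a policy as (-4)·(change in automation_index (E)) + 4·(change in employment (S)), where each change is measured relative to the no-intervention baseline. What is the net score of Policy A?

Baseline:
  R = 154
  S = 33 − 4·154 = -583
  T = -48 + 6·154 = 876
  E = -21 + (-583) − 3·876 = -3232
Policy A (S + 20):
  R = 154
  S = 33 − 4·154 (+20 from intervention) = -563
  T = -48 + 6·154 = 876
  E = -21 + (-563) − 3·876 = -3212
ΔE = -3212 − (-3232) = 20; ΔS = -563 − (-583) = 20
Score = (-4)·20 + 4·20 = 0

0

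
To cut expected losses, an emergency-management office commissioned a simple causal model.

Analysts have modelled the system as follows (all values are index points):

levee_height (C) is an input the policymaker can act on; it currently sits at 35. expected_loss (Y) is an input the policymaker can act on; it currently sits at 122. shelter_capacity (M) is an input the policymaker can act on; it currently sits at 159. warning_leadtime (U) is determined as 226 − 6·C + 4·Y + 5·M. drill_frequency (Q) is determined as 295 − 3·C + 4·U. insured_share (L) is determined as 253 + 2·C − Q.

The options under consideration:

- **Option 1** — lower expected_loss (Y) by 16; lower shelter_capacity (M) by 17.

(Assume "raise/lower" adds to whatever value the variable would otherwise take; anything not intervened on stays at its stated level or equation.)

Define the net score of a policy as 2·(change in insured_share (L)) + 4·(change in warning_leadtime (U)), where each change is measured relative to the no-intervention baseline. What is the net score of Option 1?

596

Baseline:
  C = 35
  Y = 122
  M = 159
  U = 226 − 6·35 + 4·122 + 5·159 = 1299
  Q = 295 − 3·35 + 4·1299 = 5386
  L = 253 + 2·35 − 5386 = -5063
Option 1 (Y − 16, M − 17):
  C = 35
  Y = 122 − 16 = 106
  M = 159 − 17 = 142
  U = 226 − 6·35 + 4·106 + 5·142 = 1150
  Q = 295 − 3·35 + 4·1150 = 4790
  L = 253 + 2·35 − 4790 = -4467
ΔL = -4467 − (-5063) = 596; ΔU = 1150 − 1299 = -149
Score = 2·596 + 4·(-149) = 596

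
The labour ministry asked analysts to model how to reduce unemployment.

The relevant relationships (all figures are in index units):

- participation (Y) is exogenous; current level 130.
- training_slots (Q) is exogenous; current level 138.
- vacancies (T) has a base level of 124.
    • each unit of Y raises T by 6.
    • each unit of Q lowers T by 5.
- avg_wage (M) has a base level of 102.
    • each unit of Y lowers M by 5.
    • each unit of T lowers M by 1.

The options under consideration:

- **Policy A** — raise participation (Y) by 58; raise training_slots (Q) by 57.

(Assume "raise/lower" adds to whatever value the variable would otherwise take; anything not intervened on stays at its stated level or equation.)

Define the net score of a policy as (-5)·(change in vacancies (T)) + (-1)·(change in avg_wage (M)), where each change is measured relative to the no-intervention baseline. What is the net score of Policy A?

Baseline:
  Y = 130
  Q = 138
  T = 124 + 6·130 − 5·138 = 214
  M = 102 − 5·130 − 214 = -762
Policy A (Y + 58, Q + 57):
  Y = 130 + 58 = 188
  Q = 138 + 57 = 195
  T = 124 + 6·188 − 5·195 = 277
  M = 102 − 5·188 − 277 = -1115
ΔT = 277 − 214 = 63; ΔM = -1115 − (-762) = -353
Score = (-5)·63 + (-1)·(-353) = 38

38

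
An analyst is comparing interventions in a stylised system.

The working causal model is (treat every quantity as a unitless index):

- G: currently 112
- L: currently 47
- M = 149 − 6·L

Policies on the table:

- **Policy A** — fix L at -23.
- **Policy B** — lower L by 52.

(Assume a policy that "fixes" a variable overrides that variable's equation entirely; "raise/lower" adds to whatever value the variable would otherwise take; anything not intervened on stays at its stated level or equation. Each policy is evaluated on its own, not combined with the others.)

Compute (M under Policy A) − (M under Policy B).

Policy A (L := -23):
  L = -23
  M = 149 − 6·(-23) = 287
Policy B (L − 52):
  L = 47 − 52 = -5
  M = 149 − 6·(-5) = 179
M: 287 − 179 = 108

108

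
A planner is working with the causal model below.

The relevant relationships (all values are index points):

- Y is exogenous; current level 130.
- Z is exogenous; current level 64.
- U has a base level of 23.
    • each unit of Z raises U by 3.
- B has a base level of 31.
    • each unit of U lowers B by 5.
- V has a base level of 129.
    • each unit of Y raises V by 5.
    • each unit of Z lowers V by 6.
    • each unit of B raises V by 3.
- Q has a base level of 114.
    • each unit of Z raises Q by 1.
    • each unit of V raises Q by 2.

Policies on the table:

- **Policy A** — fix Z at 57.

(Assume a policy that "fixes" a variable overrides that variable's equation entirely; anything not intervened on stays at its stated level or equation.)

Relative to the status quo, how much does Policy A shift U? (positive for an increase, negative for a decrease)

-21

Baseline:
  Z = 64
  U = 23 + 3·64 = 215
Policy A (Z := 57):
  Z = 57
  U = 23 + 3·57 = 194
Change in U: 194 − 215 = -21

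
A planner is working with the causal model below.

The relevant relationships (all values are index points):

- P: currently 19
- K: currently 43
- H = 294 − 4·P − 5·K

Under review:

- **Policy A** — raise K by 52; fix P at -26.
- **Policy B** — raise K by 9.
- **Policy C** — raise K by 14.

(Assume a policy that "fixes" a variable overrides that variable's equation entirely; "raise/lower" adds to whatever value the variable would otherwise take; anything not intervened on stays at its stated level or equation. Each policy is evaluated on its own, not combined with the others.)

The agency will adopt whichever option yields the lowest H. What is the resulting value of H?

-77

Policy A (K + 52, P := -26):
  P = -26
  K = 43 + 52 = 95
  H = 294 − 4·(-26) − 5·95 = -77
Policy B (K + 9):
  P = 19
  K = 43 + 9 = 52
  H = 294 − 4·19 − 5·52 = -42
Policy C (K + 14):
  P = 19
  K = 43 + 14 = 57
  H = 294 − 4·19 − 5·57 = -67
Comparing — Policy A: H=-77, Policy B: H=-42, Policy C: H=-67. Lowest is -77 (Policy A).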